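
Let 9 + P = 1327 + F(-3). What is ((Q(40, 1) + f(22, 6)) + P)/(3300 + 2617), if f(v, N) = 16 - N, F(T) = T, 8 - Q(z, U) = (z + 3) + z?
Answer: 1250/5917 ≈ 0.21126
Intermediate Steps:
Q(z, U) = 5 - 2*z (Q(z, U) = 8 - ((z + 3) + z) = 8 - ((3 + z) + z) = 8 - (3 + 2*z) = 8 + (-3 - 2*z) = 5 - 2*z)
P = 1315 (P = -9 + (1327 - 3) = -9 + 1324 = 1315)
((Q(40, 1) + f(22, 6)) + P)/(3300 + 2617) = (((5 - 2*40) + (16 - 1*6)) + 1315)/(3300 + 2617) = (((5 - 80) + (16 - 6)) + 1315)/5917 = ((-75 + 10) + 1315)*(1/5917) = (-65 + 1315)*(1/5917) = 1250*(1/5917) = 1250/5917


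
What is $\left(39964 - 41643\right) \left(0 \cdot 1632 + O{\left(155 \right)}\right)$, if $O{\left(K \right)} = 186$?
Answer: $-312294$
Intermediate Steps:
$\left(39964 - 41643\right) \left(0 \cdot 1632 + O{\left(155 \right)}\right) = \left(39964 - 41643\right) \left(0 \cdot 1632 + 186\right) = - 1679 \left(0 + 186\right) = \left(-1679\right) 186 = -312294$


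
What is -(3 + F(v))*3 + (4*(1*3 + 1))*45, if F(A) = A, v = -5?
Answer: 726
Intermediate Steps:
-(3 + F(v))*3 + (4*(1*3 + 1))*45 = -(3 - 5)*3 + (4*(1*3 + 1))*45 = -(-2)*3 + (4*(3 + 1))*45 = -1*(-6) + (4*4)*45 = 6 + 16*45 = 6 + 720 = 726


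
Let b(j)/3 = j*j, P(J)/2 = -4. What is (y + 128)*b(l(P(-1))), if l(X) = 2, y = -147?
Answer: -228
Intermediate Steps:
P(J) = -8 (P(J) = 2*(-4) = -8)
b(j) = 3*j² (b(j) = 3*(j*j) = 3*j²)
(y + 128)*b(l(P(-1))) = (-147 + 128)*(3*2²) = -57*4 = -19*12 = -228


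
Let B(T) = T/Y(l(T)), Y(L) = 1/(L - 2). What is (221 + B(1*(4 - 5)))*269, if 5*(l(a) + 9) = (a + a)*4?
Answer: 314192/5 ≈ 62838.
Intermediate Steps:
l(a) = -9 + 8*a/5 (l(a) = -9 + ((a + a)*4)/5 = -9 + ((2*a)*4)/5 = -9 + (8*a)/5 = -9 + 8*a/5)
Y(L) = 1/(-2 + L)
B(T) = T*(-11 + 8*T/5) (B(T) = T/(1/(-2 + (-9 + 8*T/5))) = T/(1/(-11 + 8*T/5)) = T*(-11 + 8*T/5))
(221 + B(1*(4 - 5)))*269 = (221 + (1*(4 - 5))*(-55 + 8*(1*(4 - 5)))/5)*269 = (221 + (1*(-1))*(-55 + 8*(1*(-1)))/5)*269 = (221 + (⅕)*(-1)*(-55 + 8*(-1)))*269 = (221 + (⅕)*(-1)*(-55 - 8))*269 = (221 + (⅕)*(-1)*(-63))*269 = (221 + 63/5)*269 = (1168/5)*269 = 314192/5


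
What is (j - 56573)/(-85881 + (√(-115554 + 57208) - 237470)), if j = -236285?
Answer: 94695927158/104555927547 + 292858*I*√58346/104555927547 ≈ 0.9057 + 0.00067657*I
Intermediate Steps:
(j - 56573)/(-85881 + (√(-115554 + 57208) - 237470)) = (-236285 - 56573)/(-85881 + (√(-115554 + 57208) - 237470)) = -292858/(-85881 + (√(-58346) - 237470)) = -292858/(-85881 + (I*√58346 - 237470)) = -292858/(-85881 + (-237470 + I*√58346)) = -292858/(-323351 + I*√58346)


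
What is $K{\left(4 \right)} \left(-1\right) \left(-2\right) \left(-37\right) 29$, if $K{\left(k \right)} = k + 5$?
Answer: $-19314$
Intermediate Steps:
$K{\left(k \right)} = 5 + k$
$K{\left(4 \right)} \left(-1\right) \left(-2\right) \left(-37\right) 29 = \left(5 + 4\right) \left(-1\right) \left(-2\right) \left(-37\right) 29 = 9 \left(-1\right) \left(-2\right) \left(-37\right) 29 = \left(-9\right) \left(-2\right) \left(-37\right) 29 = 18 \left(-37\right) 29 = \left(-666\right) 29 = -19314$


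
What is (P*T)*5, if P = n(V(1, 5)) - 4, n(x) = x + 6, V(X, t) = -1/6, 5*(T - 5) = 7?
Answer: 176/3 ≈ 58.667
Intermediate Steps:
T = 32/5 (T = 5 + (⅕)*7 = 5 + 7/5 = 32/5 ≈ 6.4000)
V(X, t) = -⅙ (V(X, t) = -1*⅙ = -⅙)
n(x) = 6 + x
P = 11/6 (P = (6 - ⅙) - 4 = 35/6 - 4 = 11/6 ≈ 1.8333)
(P*T)*5 = ((11/6)*(32/5))*5 = (176/15)*5 = 176/3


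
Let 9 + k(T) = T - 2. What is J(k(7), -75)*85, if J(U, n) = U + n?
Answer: -6715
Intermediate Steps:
k(T) = -11 + T (k(T) = -9 + (T - 2) = -9 + (-2 + T) = -11 + T)
J(k(7), -75)*85 = ((-11 + 7) - 75)*85 = (-4 - 75)*85 = -79*85 = -6715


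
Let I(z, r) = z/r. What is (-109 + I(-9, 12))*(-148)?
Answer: 16243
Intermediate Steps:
(-109 + I(-9, 12))*(-148) = (-109 - 9/12)*(-148) = (-109 - 9*1/12)*(-148) = (-109 - ¾)*(-148) = -439/4*(-148) = 16243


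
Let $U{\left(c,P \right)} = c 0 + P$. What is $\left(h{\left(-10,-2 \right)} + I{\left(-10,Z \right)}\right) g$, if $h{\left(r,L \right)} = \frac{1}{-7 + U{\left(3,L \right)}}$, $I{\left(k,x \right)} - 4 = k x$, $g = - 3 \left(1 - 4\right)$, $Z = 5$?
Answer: $-415$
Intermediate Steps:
$g = 9$ ($g = \left(-3\right) \left(-3\right) = 9$)
$U{\left(c,P \right)} = P$ ($U{\left(c,P \right)} = 0 + P = P$)
$I{\left(k,x \right)} = 4 + k x$
$h{\left(r,L \right)} = \frac{1}{-7 + L}$
$\left(h{\left(-10,-2 \right)} + I{\left(-10,Z \right)}\right) g = \left(\frac{1}{-7 - 2} + \left(4 - 50\right)\right) 9 = \left(\frac{1}{-9} + \left(4 - 50\right)\right) 9 = \left(- \frac{1}{9} - 46\right) 9 = \left(- \frac{415}{9}\right) 9 = -415$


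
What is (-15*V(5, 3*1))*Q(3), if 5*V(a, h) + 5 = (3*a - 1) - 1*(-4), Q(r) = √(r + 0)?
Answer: -39*√3 ≈ -67.550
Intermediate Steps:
Q(r) = √r
V(a, h) = -⅖ + 3*a/5 (V(a, h) = -1 + ((3*a - 1) - 1*(-4))/5 = -1 + ((-1 + 3*a) + 4)/5 = -1 + (3 + 3*a)/5 = -1 + (⅗ + 3*a/5) = -⅖ + 3*a/5)
(-15*V(5, 3*1))*Q(3) = (-15*(-⅖ + (⅗)*5))*√3 = (-15*(-⅖ + 3))*√3 = (-15*13/5)*√3 = -39*√3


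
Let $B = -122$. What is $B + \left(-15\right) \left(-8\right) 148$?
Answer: $17638$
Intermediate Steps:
$B + \left(-15\right) \left(-8\right) 148 = -122 + \left(-15\right) \left(-8\right) 148 = -122 + 120 \cdot 148 = -122 + 17760 = 17638$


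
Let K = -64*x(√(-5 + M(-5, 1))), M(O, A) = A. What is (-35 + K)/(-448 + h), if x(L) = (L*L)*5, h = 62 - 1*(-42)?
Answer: -1245/344 ≈ -3.6192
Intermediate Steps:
h = 104 (h = 62 + 42 = 104)
x(L) = 5*L² (x(L) = L²*5 = 5*L²)
K = 1280 (K = -320*(√(-5 + 1))² = -320*(√(-4))² = -320*(2*I)² = -320*(-4) = -64*(-20) = 1280)
(-35 + K)/(-448 + h) = (-35 + 1280)/(-448 + 104) = 1245/(-344) = -1/344*1245 = -1245/344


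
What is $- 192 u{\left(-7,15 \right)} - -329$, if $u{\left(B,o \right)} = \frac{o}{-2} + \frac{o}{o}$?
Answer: $1577$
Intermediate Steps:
$u{\left(B,o \right)} = 1 - \frac{o}{2}$ ($u{\left(B,o \right)} = o \left(- \frac{1}{2}\right) + 1 = - \frac{o}{2} + 1 = 1 - \frac{o}{2}$)
$- 192 u{\left(-7,15 \right)} - -329 = - 192 \left(1 - \frac{15}{2}\right) - -329 = - 192 \left(1 - \frac{15}{2}\right) + 329 = \left(-192\right) \left(- \frac{13}{2}\right) + 329 = 1248 + 329 = 1577$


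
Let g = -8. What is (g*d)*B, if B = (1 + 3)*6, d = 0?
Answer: 0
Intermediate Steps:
B = 24 (B = 4*6 = 24)
(g*d)*B = -8*0*24 = 0*24 = 0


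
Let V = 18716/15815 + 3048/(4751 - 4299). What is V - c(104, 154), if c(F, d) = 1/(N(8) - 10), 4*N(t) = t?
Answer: 115114599/14296760 ≈ 8.0518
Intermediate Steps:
N(t) = t/4
V = 14165938/1787095 (V = 18716*(1/15815) + 3048/452 = 18716/15815 + 3048*(1/452) = 18716/15815 + 762/113 = 14165938/1787095 ≈ 7.9268)
c(F, d) = -1/8 (c(F, d) = 1/((1/4)*8 - 10) = 1/(2 - 10) = 1/(-8) = -1/8)
V - c(104, 154) = 14165938/1787095 - 1*(-1/8) = 14165938/1787095 + 1/8 = 115114599/14296760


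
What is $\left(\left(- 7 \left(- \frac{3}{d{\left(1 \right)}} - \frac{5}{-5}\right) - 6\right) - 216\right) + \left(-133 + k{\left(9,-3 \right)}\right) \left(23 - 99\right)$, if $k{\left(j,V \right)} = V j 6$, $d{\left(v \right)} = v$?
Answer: $22212$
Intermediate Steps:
$k{\left(j,V \right)} = 6 V j$
$\left(\left(- 7 \left(- \frac{3}{d{\left(1 \right)}} - \frac{5}{-5}\right) - 6\right) - 216\right) + \left(-133 + k{\left(9,-3 \right)}\right) \left(23 - 99\right) = \left(\left(- 7 \left(- \frac{3}{1} - \frac{5}{-5}\right) - 6\right) - 216\right) + \left(-133 + 6 \left(-3\right) 9\right) \left(23 - 99\right) = \left(\left(- 7 \left(\left(-3\right) 1 - -1\right) - 6\right) - 216\right) + \left(-133 - 162\right) \left(-76\right) = \left(\left(- 7 \left(-3 + 1\right) - 6\right) - 216\right) - -22420 = \left(\left(\left(-7\right) \left(-2\right) - 6\right) - 216\right) + 22420 = \left(\left(14 - 6\right) - 216\right) + 22420 = \left(8 - 216\right) + 22420 = -208 + 22420 = 22212$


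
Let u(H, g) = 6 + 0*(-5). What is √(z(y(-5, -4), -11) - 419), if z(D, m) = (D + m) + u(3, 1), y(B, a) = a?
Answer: 2*I*√107 ≈ 20.688*I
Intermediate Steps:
u(H, g) = 6 (u(H, g) = 6 + 0 = 6)
z(D, m) = 6 + D + m (z(D, m) = (D + m) + 6 = 6 + D + m)
√(z(y(-5, -4), -11) - 419) = √((6 - 4 - 11) - 419) = √(-9 - 419) = √(-428) = 2*I*√107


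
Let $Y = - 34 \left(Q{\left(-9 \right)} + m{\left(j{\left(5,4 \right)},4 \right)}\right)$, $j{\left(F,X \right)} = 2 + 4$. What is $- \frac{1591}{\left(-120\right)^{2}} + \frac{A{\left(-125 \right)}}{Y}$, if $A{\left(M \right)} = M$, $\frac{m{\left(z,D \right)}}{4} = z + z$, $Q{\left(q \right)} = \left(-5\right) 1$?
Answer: $- \frac{263021}{10526400} \approx -0.024987$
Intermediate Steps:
$Q{\left(q \right)} = -5$
$j{\left(F,X \right)} = 6$
$m{\left(z,D \right)} = 8 z$ ($m{\left(z,D \right)} = 4 \left(z + z\right) = 4 \cdot 2 z = 8 z$)
$Y = -1462$ ($Y = - 34 \left(-5 + 8 \cdot 6\right) = - 34 \left(-5 + 48\right) = \left(-34\right) 43 = -1462$)
$- \frac{1591}{\left(-120\right)^{2}} + \frac{A{\left(-125 \right)}}{Y} = - \frac{1591}{\left(-120\right)^{2}} - \frac{125}{-1462} = - \frac{1591}{14400} - - \frac{125}{1462} = \left(-1591\right) \frac{1}{14400} + \frac{125}{1462} = - \frac{1591}{14400} + \frac{125}{1462} = - \frac{263021}{10526400}$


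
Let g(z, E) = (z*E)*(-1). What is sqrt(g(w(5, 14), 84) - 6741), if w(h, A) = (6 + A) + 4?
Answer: 3*I*sqrt(973) ≈ 93.579*I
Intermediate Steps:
w(h, A) = 10 + A
g(z, E) = -E*z (g(z, E) = (E*z)*(-1) = -E*z)
sqrt(g(w(5, 14), 84) - 6741) = sqrt(-1*84*(10 + 14) - 6741) = sqrt(-1*84*24 - 6741) = sqrt(-2016 - 6741) = sqrt(-8757) = 3*I*sqrt(973)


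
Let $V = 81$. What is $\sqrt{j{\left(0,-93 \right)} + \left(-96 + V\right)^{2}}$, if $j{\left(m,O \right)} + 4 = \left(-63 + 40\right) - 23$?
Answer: $5 \sqrt{7} \approx 13.229$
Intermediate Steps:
$j{\left(m,O \right)} = -50$ ($j{\left(m,O \right)} = -4 + \left(\left(-63 + 40\right) - 23\right) = -4 - 46 = -50$)
$\sqrt{j{\left(0,-93 \right)} + \left(-96 + V\right)^{2}} = \sqrt{-50 + \left(-96 + 81\right)^{2}} = \sqrt{-50 + \left(-15\right)^{2}} = \sqrt{-50 + 225} = \sqrt{175} = 5 \sqrt{7}$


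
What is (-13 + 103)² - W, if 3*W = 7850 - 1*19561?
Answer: 36011/3 ≈ 12004.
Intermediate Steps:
W = -11711/3 (W = (7850 - 1*19561)/3 = (7850 - 19561)/3 = (⅓)*(-11711) = -11711/3 ≈ -3903.7)
(-13 + 103)² - W = (-13 + 103)² - 1*(-11711/3) = 90² + 11711/3 = 8100 + 11711/3 = 36011/3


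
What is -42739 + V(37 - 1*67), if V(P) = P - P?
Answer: -42739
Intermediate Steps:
V(P) = 0
-42739 + V(37 - 1*67) = -42739 + 0 = -42739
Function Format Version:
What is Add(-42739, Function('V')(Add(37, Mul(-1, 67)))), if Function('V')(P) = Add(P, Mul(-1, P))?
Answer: -42739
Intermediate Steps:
Function('V')(P) = 0
Add(-42739, Function('V')(Add(37, Mul(-1, 67)))) = Add(-42739, 0) = -42739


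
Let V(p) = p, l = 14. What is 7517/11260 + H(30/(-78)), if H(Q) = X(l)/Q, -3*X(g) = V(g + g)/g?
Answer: 81103/33780 ≈ 2.4009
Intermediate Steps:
X(g) = -⅔ (X(g) = -(g + g)/(3*g) = -2*g/(3*g) = -⅓*2 = -⅔)
H(Q) = -2/(3*Q)
7517/11260 + H(30/(-78)) = 7517/11260 - 2/(3*(30/(-78))) = 7517*(1/11260) - 2/(3*(30*(-1/78))) = 7517/11260 - 2/(3*(-5/13)) = 7517/11260 - ⅔*(-13/5) = 7517/11260 + 26/15 = 81103/33780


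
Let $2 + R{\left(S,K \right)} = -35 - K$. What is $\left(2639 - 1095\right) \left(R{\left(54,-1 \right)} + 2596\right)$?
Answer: $3952640$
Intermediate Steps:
$R{\left(S,K \right)} = -37 - K$ ($R{\left(S,K \right)} = -2 - \left(35 + K\right) = -37 - K$)
$\left(2639 - 1095\right) \left(R{\left(54,-1 \right)} + 2596\right) = \left(2639 - 1095\right) \left(\left(-37 - -1\right) + 2596\right) = 1544 \left(\left(-37 + 1\right) + 2596\right) = 1544 \left(-36 + 2596\right) = 1544 \cdot 2560 = 3952640$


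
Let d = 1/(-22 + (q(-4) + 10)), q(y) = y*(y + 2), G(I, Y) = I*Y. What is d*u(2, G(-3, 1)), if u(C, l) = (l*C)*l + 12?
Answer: -15/2 ≈ -7.5000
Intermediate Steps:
q(y) = y*(2 + y)
u(C, l) = 12 + C*l² (u(C, l) = (C*l)*l + 12 = C*l² + 12 = 12 + C*l²)
d = -¼ (d = 1/(-22 + (-4*(2 - 4) + 10)) = 1/(-22 + (-4*(-2) + 10)) = 1/(-22 + (8 + 10)) = 1/(-22 + 18) = 1/(-4) = -¼ ≈ -0.25000)
d*u(2, G(-3, 1)) = -(12 + 2*(-3*1)²)/4 = -(12 + 2*(-3)²)/4 = -(12 + 2*9)/4 = -(12 + 18)/4 = -¼*30 = -15/2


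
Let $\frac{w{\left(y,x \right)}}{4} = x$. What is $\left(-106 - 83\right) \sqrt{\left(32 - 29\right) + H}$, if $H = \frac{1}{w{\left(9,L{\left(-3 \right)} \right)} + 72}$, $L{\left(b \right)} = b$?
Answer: $- \frac{63 \sqrt{2715}}{10} \approx -328.27$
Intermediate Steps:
$w{\left(y,x \right)} = 4 x$
$H = \frac{1}{60}$ ($H = \frac{1}{4 \left(-3\right) + 72} = \frac{1}{-12 + 72} = \frac{1}{60} \approx 0.016667$)
$\left(-106 - 83\right) \sqrt{\left(32 - 29\right) + H} = \left(-106 - 83\right) \sqrt{\left(32 - 29\right) + \frac{1}{60}} = - 189 \sqrt{3 + \frac{1}{60}} = - 189 \sqrt{\frac{181}{60}} = - 189 \frac{\sqrt{2715}}{30} = - \frac{63 \sqrt{2715}}{10}$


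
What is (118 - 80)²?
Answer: 1444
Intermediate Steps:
(118 - 80)² = 38² = 1444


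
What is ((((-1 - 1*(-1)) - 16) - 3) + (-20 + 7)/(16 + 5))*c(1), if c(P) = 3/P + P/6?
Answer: -3914/63 ≈ -62.127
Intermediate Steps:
c(P) = 3/P + P/6 (c(P) = 3/P + P*(1/6) = 3/P + P/6)
((((-1 - 1*(-1)) - 16) - 3) + (-20 + 7)/(16 + 5))*c(1) = ((((-1 - 1*(-1)) - 16) - 3) + (-20 + 7)/(16 + 5))*(3/1 + (1/6)*1) = ((((-1 + 1) - 16) - 3) - 13/21)*(3*1 + 1/6) = (((0 - 16) - 3) - 13*1/21)*(3 + 1/6) = ((-16 - 3) - 13/21)*(19/6) = (-19 - 13/21)*(19/6) = -412/21*19/6 = -3914/63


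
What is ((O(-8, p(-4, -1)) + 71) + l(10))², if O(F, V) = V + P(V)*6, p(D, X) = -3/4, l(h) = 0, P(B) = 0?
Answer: 78961/16 ≈ 4935.1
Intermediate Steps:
p(D, X) = -¾ (p(D, X) = -3*¼ = -¾)
O(F, V) = V (O(F, V) = V + 0*6 = V + 0 = V)
((O(-8, p(-4, -1)) + 71) + l(10))² = ((-¾ + 71) + 0)² = (281/4 + 0)² = (281/4)² = 78961/16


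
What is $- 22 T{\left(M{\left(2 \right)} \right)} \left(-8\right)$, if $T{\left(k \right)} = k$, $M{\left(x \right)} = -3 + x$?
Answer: $-176$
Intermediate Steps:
$- 22 T{\left(M{\left(2 \right)} \right)} \left(-8\right) = - 22 \left(-3 + 2\right) \left(-8\right) = \left(-22\right) \left(-1\right) \left(-8\right) = 22 \left(-8\right) = -176$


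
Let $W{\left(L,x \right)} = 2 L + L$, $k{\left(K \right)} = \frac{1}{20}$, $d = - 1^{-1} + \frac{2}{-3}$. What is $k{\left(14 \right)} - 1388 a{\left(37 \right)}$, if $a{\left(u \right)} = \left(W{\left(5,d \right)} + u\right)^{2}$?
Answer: $- \frac{75063039}{20} \approx -3.7532 \cdot 10^{6}$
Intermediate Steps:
$d = - \frac{5}{3}$ ($d = \left(-1\right) 1 + 2 \left(- \frac{1}{3}\right) = -1 - \frac{2}{3} = - \frac{5}{3} \approx -1.6667$)
$k{\left(K \right)} = \frac{1}{20}$
$W{\left(L,x \right)} = 3 L$
$a{\left(u \right)} = \left(15 + u\right)^{2}$ ($a{\left(u \right)} = \left(3 \cdot 5 + u\right)^{2} = \left(15 + u\right)^{2}$)
$k{\left(14 \right)} - 1388 a{\left(37 \right)} = \frac{1}{20} - 1388 \left(15 + 37\right)^{2} = \frac{1}{20} - 1388 \cdot 52^{2} = \frac{1}{20} - 3753152 = - \frac{75063039}{20}$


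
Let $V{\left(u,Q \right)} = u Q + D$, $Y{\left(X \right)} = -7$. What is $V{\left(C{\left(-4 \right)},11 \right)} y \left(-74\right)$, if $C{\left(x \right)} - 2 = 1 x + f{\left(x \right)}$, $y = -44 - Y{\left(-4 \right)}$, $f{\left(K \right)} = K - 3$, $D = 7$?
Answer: $-251896$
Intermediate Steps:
$f{\left(K \right)} = -3 + K$
$y = -37$ ($y = -44 - -7 = -44 + 7 = -37$)
$C{\left(x \right)} = -1 + 2 x$ ($C{\left(x \right)} = 2 + \left(1 x + \left(-3 + x\right)\right) = 2 + \left(x + \left(-3 + x\right)\right) = 2 + \left(-3 + 2 x\right) = -1 + 2 x$)
$V{\left(u,Q \right)} = 7 + Q u$ ($V{\left(u,Q \right)} = u Q + 7 = Q u + 7 = 7 + Q u$)
$V{\left(C{\left(-4 \right)},11 \right)} y \left(-74\right) = \left(7 + 11 \left(-1 + 2 \left(-4\right)\right)\right) \left(-37\right) \left(-74\right) = \left(7 + 11 \left(-1 - 8\right)\right) \left(-37\right) \left(-74\right) = \left(7 + 11 \left(-9\right)\right) \left(-37\right) \left(-74\right) = \left(7 - 99\right) \left(-37\right) \left(-74\right) = \left(-92\right) \left(-37\right) \left(-74\right) = 3404 \left(-74\right) = -251896$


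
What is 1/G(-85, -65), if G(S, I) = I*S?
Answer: 1/5525 ≈ 0.00018100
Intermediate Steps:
1/G(-85, -65) = 1/(-65*(-85)) = 1/5525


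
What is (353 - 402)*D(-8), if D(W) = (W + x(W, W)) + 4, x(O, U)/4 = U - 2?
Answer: 2156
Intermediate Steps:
x(O, U) = -8 + 4*U (x(O, U) = 4*(U - 2) = 4*(-2 + U) = -8 + 4*U)
D(W) = -4 + 5*W (D(W) = (W + (-8 + 4*W)) + 4 = (-8 + 5*W) + 4 = -4 + 5*W)
(353 - 402)*D(-8) = (353 - 402)*(-4 + 5*(-8)) = -49*(-4 - 40) = -49*(-44) = 2156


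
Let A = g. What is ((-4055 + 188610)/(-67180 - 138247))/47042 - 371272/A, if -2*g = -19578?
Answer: -3587861894688943/94597929286926 ≈ -37.927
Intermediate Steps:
g = 9789 (g = -½*(-19578) = 9789)
A = 9789
((-4055 + 188610)/(-67180 - 138247))/47042 - 371272/A = ((-4055 + 188610)/(-67180 - 138247))/47042 - 371272/9789 = (184555/(-205427))*(1/47042) - 371272*1/9789 = (184555*(-1/205427))*(1/47042) - 371272/9789 = -184555/205427*1/47042 - 371272/9789 = -184555/9663696934 - 371272/9789 = -3587861894688943/94597929286926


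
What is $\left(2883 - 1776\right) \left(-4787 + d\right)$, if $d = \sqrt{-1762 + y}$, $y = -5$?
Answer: $-5299209 + 1107 i \sqrt{1767} \approx -5.2992 \cdot 10^{6} + 46534.0 i$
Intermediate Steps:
$d = i \sqrt{1767}$ ($d = \sqrt{-1762 - 5} = \sqrt{-1767} = i \sqrt{1767} \approx 42.036 i$)
$\left(2883 - 1776\right) \left(-4787 + d\right) = \left(2883 - 1776\right) \left(-4787 + i \sqrt{1767}\right) = 1107 \left(-4787 + i \sqrt{1767}\right) = -5299209 + 1107 i \sqrt{1767}$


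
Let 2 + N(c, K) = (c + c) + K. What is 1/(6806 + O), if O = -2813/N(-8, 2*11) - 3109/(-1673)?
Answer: 6692/40852039 ≈ 0.00016381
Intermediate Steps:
N(c, K) = -2 + K + 2*c (N(c, K) = -2 + ((c + c) + K) = -2 + (2*c + K) = -2 + (K + 2*c) = -2 + K + 2*c)
O = -4693713/6692 (O = -2813/(-2 + 2*11 + 2*(-8)) - 3109/(-1673) = -2813/(-2 + 22 - 16) - 3109*(-1/1673) = -2813/4 + 3109/1673 = -4693713/6692 ≈ -701.39)
1/(6806 + O) = 1/(6806 - 4693713/6692) = 1/(40852039/6692) = 6692/40852039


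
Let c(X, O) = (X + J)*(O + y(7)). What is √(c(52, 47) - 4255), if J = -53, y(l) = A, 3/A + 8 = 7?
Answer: I*√4299 ≈ 65.567*I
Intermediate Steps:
A = -3 (A = 3/(-8 + 7) = 3/(-1) = 3*(-1) = -3)
y(l) = -3
c(X, O) = (-53 + X)*(-3 + O) (c(X, O) = (X - 53)*(O - 3) = (-53 + X)*(-3 + O))
√(c(52, 47) - 4255) = √((159 - 53*47 - 3*52 + 47*52) - 4255) = √((159 - 2491 - 156 + 2444) - 4255) = √(-44 - 4255) = √(-4299) = I*√4299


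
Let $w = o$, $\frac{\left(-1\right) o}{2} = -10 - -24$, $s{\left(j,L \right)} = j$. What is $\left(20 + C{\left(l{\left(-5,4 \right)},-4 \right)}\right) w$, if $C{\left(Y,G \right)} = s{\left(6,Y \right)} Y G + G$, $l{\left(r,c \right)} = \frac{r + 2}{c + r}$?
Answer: $1568$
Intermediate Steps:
$l{\left(r,c \right)} = \frac{2 + r}{c + r}$
$C{\left(Y,G \right)} = G + 6 G Y$ ($C{\left(Y,G \right)} = 6 Y G + G = 6 G Y + G = G + 6 G Y$)
$o = -28$ ($o = - 2 \left(-10 - -24\right) = - 2 \left(-10 + 24\right) = \left(-2\right) 14 = -28$)
$w = -28$
$\left(20 + C{\left(l{\left(-5,4 \right)},-4 \right)}\right) w = \left(20 - 4 \left(1 + 6 \frac{2 - 5}{4 - 5}\right)\right) \left(-28\right) = \left(20 - 4 \left(1 + 6 \frac{1}{-1} \left(-3\right)\right)\right) \left(-28\right) = \left(20 - 4 \left(1 + 6 \left(\left(-1\right) \left(-3\right)\right)\right)\right) \left(-28\right) = \left(20 - 4 \left(1 + 6 \cdot 3\right)\right) \left(-28\right) = \left(20 - 4 \left(1 + 18\right)\right) \left(-28\right) = \left(20 - 76\right) \left(-28\right) = \left(-56\right) \left(-28\right) = 1568$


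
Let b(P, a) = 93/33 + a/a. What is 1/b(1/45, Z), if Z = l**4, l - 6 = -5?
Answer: 11/42 ≈ 0.26190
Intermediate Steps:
l = 1 (l = 6 - 5 = 1)
Z = 1 (Z = 1**4 = 1)
b(P, a) = 42/11 (b(P, a) = 93*(1/33) + 1 = 31/11 + 1 = 42/11)
1/b(1/45, Z) = 1/(42/11) = 11/42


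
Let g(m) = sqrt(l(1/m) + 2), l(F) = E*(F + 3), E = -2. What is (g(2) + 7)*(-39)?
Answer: -273 - 39*I*sqrt(5) ≈ -273.0 - 87.207*I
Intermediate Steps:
l(F) = -6 - 2*F (l(F) = -2*(F + 3) = -2*(3 + F) = -6 - 2*F)
g(m) = sqrt(-4 - 2/m) (g(m) = sqrt((-6 - 2/m) + 2) = sqrt(-4 - 2/m))
(g(2) + 7)*(-39) = (sqrt(-4 - 2/2) + 7)*(-39) = (sqrt(-4 - 2*1/2) + 7)*(-39) = (sqrt(-4 - 1) + 7)*(-39) = (sqrt(-5) + 7)*(-39) = (I*sqrt(5) + 7)*(-39) = (7 + I*sqrt(5))*(-39) = -273 - 39*I*sqrt(5)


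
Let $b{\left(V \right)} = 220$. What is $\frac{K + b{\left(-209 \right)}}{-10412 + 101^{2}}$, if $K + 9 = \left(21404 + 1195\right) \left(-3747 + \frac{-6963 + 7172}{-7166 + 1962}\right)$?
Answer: $\frac{440670294559}{1098044} \approx 4.0132 \cdot 10^{5}$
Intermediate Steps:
$K = - \frac{440671439439}{5204}$ ($K = -9 + \left(21404 + 1195\right) \left(-3747 + \frac{-6963 + 7172}{-7166 + 1962}\right) = -9 + 22599 \left(-3747 + \frac{209}{-5204}\right) = -9 + 22599 \left(-3747 + 209 \left(- \frac{1}{5204}\right)\right) = -9 + 22599 \left(-3747 - \frac{209}{5204}\right) = -9 + 22599 \left(- \frac{19499597}{5204}\right) = -9 - \frac{440671392603}{5204} = - \frac{440671439439}{5204} \approx -8.4679 \cdot 10^{7}$)
$\frac{K + b{\left(-209 \right)}}{-10412 + 101^{2}} = \frac{- \frac{440671439439}{5204} + 220}{-10412 + 101^{2}} = - \frac{440670294559}{5204 \left(-10412 + 10201\right)} = - \frac{440670294559}{5204 \left(-211\right)} = \left(- \frac{440670294559}{5204}\right) \left(- \frac{1}{211}\right) = \frac{440670294559}{1098044}$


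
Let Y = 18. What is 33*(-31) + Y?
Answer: -1005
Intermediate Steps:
33*(-31) + Y = 33*(-31) + 18 = -1023 + 18 = -1005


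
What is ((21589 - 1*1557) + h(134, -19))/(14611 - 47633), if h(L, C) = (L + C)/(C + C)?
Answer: -69191/114076 ≈ -0.60653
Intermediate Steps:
h(L, C) = (C + L)/(2*C) (h(L, C) = (C + L)/((2*C)) = (C + L)*(1/(2*C)) = (C + L)/(2*C))
((21589 - 1*1557) + h(134, -19))/(14611 - 47633) = ((21589 - 1*1557) + (½)*(-19 + 134)/(-19))/(14611 - 47633) = ((21589 - 1557) + (½)*(-1/19)*115)/(-33022) = (20032 - 115/38)*(-1/33022) = (761101/38)*(-1/33022) = -69191/114076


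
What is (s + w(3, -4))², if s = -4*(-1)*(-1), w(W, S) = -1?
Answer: 25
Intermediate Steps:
s = -4 (s = 4*(-1) = -4)
(s + w(3, -4))² = (-4 - 1)² = (-5)² = 25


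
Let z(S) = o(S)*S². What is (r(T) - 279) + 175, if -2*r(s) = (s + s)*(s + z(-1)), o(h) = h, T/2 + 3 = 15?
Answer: -656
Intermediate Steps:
T = 24 (T = -6 + 2*15 = -6 + 30 = 24)
z(S) = S³ (z(S) = S*S² = S³)
r(s) = -s*(-1 + s) (r(s) = -(s + s)*(s + (-1)³)/2 = -2*s*(s - 1)/2 = -2*s*(-1 + s)/2 = -s*(-1 + s))
(r(T) - 279) + 175 = (24*(1 - 1*24) - 279) + 175 = (24*(1 - 24) - 279) + 175 = (24*(-23) - 279) + 175 = (-552 - 279) + 175 = -831 + 175 = -656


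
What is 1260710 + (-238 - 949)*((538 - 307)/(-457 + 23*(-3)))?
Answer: 663407657/526 ≈ 1.2612e+6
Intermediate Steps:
1260710 + (-238 - 949)*((538 - 307)/(-457 + 23*(-3))) = 1260710 - 274197/(-457 - 69) = 1260710 - 274197/(-526) = 1260710 - 274197*(-1)/526 = 1260710 - 1187*(-231/526) = 1260710 + 274197/526 = 663407657/526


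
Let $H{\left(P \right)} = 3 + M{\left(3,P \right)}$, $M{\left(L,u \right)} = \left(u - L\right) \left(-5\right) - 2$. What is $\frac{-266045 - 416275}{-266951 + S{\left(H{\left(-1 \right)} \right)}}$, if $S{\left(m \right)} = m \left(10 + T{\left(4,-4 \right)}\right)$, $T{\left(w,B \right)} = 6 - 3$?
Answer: $\frac{341160}{133339} \approx 2.5586$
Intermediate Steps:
$T{\left(w,B \right)} = 3$ ($T{\left(w,B \right)} = 6 - 3 = 3$)
$M{\left(L,u \right)} = -2 - 5 u + 5 L$ ($M{\left(L,u \right)} = \left(- 5 u + 5 L\right) - 2 = -2 - 5 u + 5 L$)
$H{\left(P \right)} = 16 - 5 P$ ($H{\left(P \right)} = 3 - \left(-13 + 5 P\right) = 16 - 5 P$)
$S{\left(m \right)} = 13 m$ ($S{\left(m \right)} = m \left(10 + 3\right) = m 13 = 13 m$)
$\frac{-266045 - 416275}{-266951 + S{\left(H{\left(-1 \right)} \right)}} = \frac{-266045 - 416275}{-266951 + 13 \left(16 - -5\right)} = - \frac{682320}{-266951 + 13 \left(16 + 5\right)} = - \frac{682320}{-266951 + 13 \cdot 21} = - \frac{682320}{-266951 + 273} = - \frac{682320}{-266678} = \left(-682320\right) \left(- \frac{1}{266678}\right) = \frac{341160}{133339}$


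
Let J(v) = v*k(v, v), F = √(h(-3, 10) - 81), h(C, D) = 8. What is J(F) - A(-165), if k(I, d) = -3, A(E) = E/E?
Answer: -1 - 3*I*√73 ≈ -1.0 - 25.632*I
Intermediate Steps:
A(E) = 1
F = I*√73 (F = √(8 - 81) = √(-73) = I*√73 ≈ 8.544*I)
J(v) = -3*v (J(v) = v*(-3) = -3*v)
J(F) - A(-165) = -3*I*√73 - 1*1 = -3*I*√73 - 1 = -1 - 3*I*√73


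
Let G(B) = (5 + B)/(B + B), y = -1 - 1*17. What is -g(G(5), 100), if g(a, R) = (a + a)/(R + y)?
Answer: -1/41 ≈ -0.024390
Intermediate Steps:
y = -18 (y = -1 - 17 = -18)
G(B) = (5 + B)/(2*B) (G(B) = (5 + B)/((2*B)) = (5 + B)*(1/(2*B)) = (5 + B)/(2*B))
g(a, R) = 2*a/(-18 + R) (g(a, R) = (a + a)/(R - 18) = (2*a)/(-18 + R) = 2*a/(-18 + R))
-g(G(5), 100) = -2*(½)*(5 + 5)/5/(-18 + 100) = -2*(½)*(⅕)*10/82 = -2/82 = -1*1/41 = -1/41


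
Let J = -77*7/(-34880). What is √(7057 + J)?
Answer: √134151040955/4360 ≈ 84.006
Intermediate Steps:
J = 539/34880 (J = -539*(-1/34880) = 539/34880 ≈ 0.015453)
√(7057 + J) = √(7057 + 539/34880) = √(246148699/34880) = √134151040955/4360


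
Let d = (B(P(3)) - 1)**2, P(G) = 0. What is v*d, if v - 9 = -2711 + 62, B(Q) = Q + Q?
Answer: -2640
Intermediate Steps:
B(Q) = 2*Q
d = 1 (d = (2*0 - 1)**2 = (0 - 1)**2 = (-1)**2 = 1)
v = -2640 (v = 9 + (-2711 + 62) = 9 - 2649 = -2640)
v*d = -2640*1 = -2640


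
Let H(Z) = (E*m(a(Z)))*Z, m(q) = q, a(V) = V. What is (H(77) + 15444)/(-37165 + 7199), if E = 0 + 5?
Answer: -45089/29966 ≈ -1.5047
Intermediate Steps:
E = 5
H(Z) = 5*Z² (H(Z) = (5*Z)*Z = 5*Z²)
(H(77) + 15444)/(-37165 + 7199) = (5*77² + 15444)/(-37165 + 7199) = (5*5929 + 15444)/(-29966) = (29645 + 15444)*(-1/29966) = 45089*(-1/29966) = -45089/29966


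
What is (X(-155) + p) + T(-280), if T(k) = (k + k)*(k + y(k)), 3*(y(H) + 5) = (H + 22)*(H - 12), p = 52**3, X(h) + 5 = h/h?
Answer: -13762516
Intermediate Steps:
X(h) = -4 (X(h) = -5 + h/h = -5 + 1 = -4)
p = 140608
y(H) = -5 + (-12 + H)*(22 + H)/3 (y(H) = -5 + ((H + 22)*(H - 12))/3 = -5 + ((22 + H)*(-12 + H))/3 = -5 + ((-12 + H)*(22 + H))/3 = -5 + (-12 + H)*(22 + H)/3)
T(k) = 2*k*(-93 + k**2/3 + 13*k/3) (T(k) = (k + k)*(k + (-93 + k**2/3 + 10*k/3)) = (2*k)*(-93 + k**2/3 + 13*k/3) = 2*k*(-93 + k**2/3 + 13*k/3))
(X(-155) + p) + T(-280) = (-4 + 140608) + (2/3)*(-280)*(-279 + (-280)**2 + 13*(-280)) = 140604 + (2/3)*(-280)*(-279 + 78400 - 3640) = 140604 + (2/3)*(-280)*74481 = 140604 - 13903120 = -13762516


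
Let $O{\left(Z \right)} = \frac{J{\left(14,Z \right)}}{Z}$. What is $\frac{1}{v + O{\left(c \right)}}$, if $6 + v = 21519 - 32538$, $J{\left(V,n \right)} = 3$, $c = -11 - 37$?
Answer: $- \frac{16}{176401} \approx -9.0702 \cdot 10^{-5}$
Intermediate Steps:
$c = -48$
$O{\left(Z \right)} = \frac{3}{Z}$
$v = -11025$ ($v = -6 + \left(21519 - 32538\right) = -6 - 11019 = -11025$)
$\frac{1}{v + O{\left(c \right)}} = \frac{1}{-11025 + \frac{3}{-48}} = \frac{1}{-11025 + 3 \left(- \frac{1}{48}\right)} = \frac{1}{-11025 - \frac{1}{16}} = \frac{1}{- \frac{176401}{16}} = - \frac{16}{176401}$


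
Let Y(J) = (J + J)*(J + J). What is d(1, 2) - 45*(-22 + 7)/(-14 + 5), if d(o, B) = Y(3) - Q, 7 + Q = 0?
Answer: -32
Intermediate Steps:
Y(J) = 4*J² (Y(J) = (2*J)*(2*J) = 4*J²)
Q = -7 (Q = -7 + 0 = -7)
d(o, B) = 43 (d(o, B) = 4*3² - 1*(-7) = 4*9 + 7 = 36 + 7 = 43)
d(1, 2) - 45*(-22 + 7)/(-14 + 5) = 43 - 45*(-22 + 7)/(-14 + 5) = 43 - (-675)/(-9) = 43 - (-675)*(-1)/9 = 43 - 45*5/3 = 43 - 75 = -32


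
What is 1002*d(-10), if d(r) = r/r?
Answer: 1002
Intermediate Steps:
d(r) = 1
1002*d(-10) = 1002*1 = 1002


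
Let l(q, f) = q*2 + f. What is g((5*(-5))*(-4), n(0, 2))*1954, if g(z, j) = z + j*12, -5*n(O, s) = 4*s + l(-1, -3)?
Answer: 906656/5 ≈ 1.8133e+5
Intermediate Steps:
l(q, f) = f + 2*q (l(q, f) = 2*q + f = f + 2*q)
n(O, s) = 1 - 4*s/5 (n(O, s) = -(4*s + (-3 + 2*(-1)))/5 = -(4*s + (-3 - 2))/5 = -(4*s - 5)/5 = -(-5 + 4*s)/5 = 1 - 4*s/5)
g(z, j) = z + 12*j
g((5*(-5))*(-4), n(0, 2))*1954 = ((5*(-5))*(-4) + 12*(1 - 4/5*2))*1954 = (-25*(-4) + 12*(1 - 8/5))*1954 = (100 + 12*(-3/5))*1954 = (100 - 36/5)*1954 = (464/5)*1954 = 906656/5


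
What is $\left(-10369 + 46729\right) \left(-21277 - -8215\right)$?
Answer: $-474934320$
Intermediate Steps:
$\left(-10369 + 46729\right) \left(-21277 - -8215\right) = 36360 \left(-21277 + \left(-11172 + 19387\right)\right) = 36360 \left(-21277 + 8215\right) = 36360 \left(-13062\right) = -474934320$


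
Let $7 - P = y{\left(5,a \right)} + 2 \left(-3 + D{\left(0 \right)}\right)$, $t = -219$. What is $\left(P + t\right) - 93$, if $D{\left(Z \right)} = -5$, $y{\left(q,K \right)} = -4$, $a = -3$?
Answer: $-285$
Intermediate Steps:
$P = 27$ ($P = 7 - \left(-4 + 2 \left(-3 - 5\right)\right) = 7 - \left(-4 + 2 \left(-8\right)\right) = 7 - \left(-4 - 16\right) = 7 - -20 = 7 + 20 = 27$)
$\left(P + t\right) - 93 = \left(27 - 219\right) - 93 = -192 - 93 = -285$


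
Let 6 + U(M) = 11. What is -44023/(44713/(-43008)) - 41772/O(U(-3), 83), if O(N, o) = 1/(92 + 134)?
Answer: -420218483352/44713 ≈ -9.3981e+6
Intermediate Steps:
U(M) = 5 (U(M) = -6 + 11 = 5)
O(N, o) = 1/226
-44023/(44713/(-43008)) - 41772/O(U(-3), 83) = -44023/(44713/(-43008)) - 41772/1/226 = -44023/(44713*(-1/43008)) - 41772*226 = -44023/(-44713/43008) - 9440472 = -44023*(-43008/44713) - 9440472 = 1893341184/44713 - 9440472 = -420218483352/44713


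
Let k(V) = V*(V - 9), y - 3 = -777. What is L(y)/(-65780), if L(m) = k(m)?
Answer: -303021/32890 ≈ -9.2132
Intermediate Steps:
y = -774 (y = 3 - 777 = -774)
k(V) = V*(-9 + V)
L(m) = m*(-9 + m)
L(y)/(-65780) = -774*(-9 - 774)/(-65780) = -774*(-783)*(-1/65780) = 606042*(-1/65780) = -303021/32890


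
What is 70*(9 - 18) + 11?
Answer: -619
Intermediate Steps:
70*(9 - 18) + 11 = 70*(-9) + 11 = -630 + 11 = -619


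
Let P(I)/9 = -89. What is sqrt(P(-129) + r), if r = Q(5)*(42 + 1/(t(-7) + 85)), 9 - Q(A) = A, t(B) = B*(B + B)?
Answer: I*sqrt(21197805)/183 ≈ 25.159*I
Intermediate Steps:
P(I) = -801 (P(I) = 9*(-89) = -801)
t(B) = 2*B**2 (t(B) = B*(2*B) = 2*B**2)
Q(A) = 9 - A
r = 30748/183 (r = (9 - 1*5)*(42 + 1/(2*(-7)**2 + 85)) = (9 - 5)*(42 + 1/(2*49 + 85)) = 4*(42 + 1/(98 + 85)) = 4*(42 + 1/183) = 4*(7687/183) = 30748/183 ≈ 168.02)
sqrt(P(-129) + r) = sqrt(-801 + 30748/183) = sqrt(-115835/183) = I*sqrt(21197805)/183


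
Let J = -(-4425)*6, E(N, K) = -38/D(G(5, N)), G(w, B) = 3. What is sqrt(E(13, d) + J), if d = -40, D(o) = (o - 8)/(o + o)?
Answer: sqrt(664890)/5 ≈ 163.08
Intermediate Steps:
D(o) = (-8 + o)/(2*o) (D(o) = (-8 + o)/((2*o)) = (-8 + o)*(1/(2*o)) = (-8 + o)/(2*o))
E(N, K) = 228/5 (E(N, K) = -38*6/(-8 + 3) = -38/((1/2)*(1/3)*(-5)) = -38/(-5/6) = -38*(-6/5) = 228/5)
J = 26550 (J = -885*(-30) = 26550)
sqrt(E(13, d) + J) = sqrt(228/5 + 26550) = sqrt(132978/5) = sqrt(664890)/5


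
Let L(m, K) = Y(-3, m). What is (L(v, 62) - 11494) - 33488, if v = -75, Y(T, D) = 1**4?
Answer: -44981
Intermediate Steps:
Y(T, D) = 1
L(m, K) = 1
(L(v, 62) - 11494) - 33488 = (1 - 11494) - 33488 = -11493 - 33488 = -44981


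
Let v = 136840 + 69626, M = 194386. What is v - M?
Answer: 12080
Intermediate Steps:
v = 206466
v - M = 206466 - 1*194386 = 206466 - 194386 = 12080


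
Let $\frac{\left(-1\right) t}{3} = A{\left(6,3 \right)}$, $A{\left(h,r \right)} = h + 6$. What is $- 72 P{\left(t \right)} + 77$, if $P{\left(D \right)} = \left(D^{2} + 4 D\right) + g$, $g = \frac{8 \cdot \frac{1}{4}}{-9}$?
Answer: $-82851$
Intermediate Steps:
$A{\left(h,r \right)} = 6 + h$
$g = - \frac{2}{9}$ ($g = 8 \cdot \frac{1}{4} \left(- \frac{1}{9}\right) = 2 \left(- \frac{1}{9}\right) = - \frac{2}{9} \approx -0.22222$)
$t = -36$ ($t = - 3 \left(6 + 6\right) = \left(-3\right) 12 = -36$)
$P{\left(D \right)} = - \frac{2}{9} + D^{2} + 4 D$ ($P{\left(D \right)} = \left(D^{2} + 4 D\right) - \frac{2}{9} = - \frac{2}{9} + D^{2} + 4 D$)
$- 72 P{\left(t \right)} + 77 = - 72 \left(- \frac{2}{9} + \left(-36\right)^{2} + 4 \left(-36\right)\right) + 77 = - 72 \left(- \frac{2}{9} + 1296 - 144\right) + 77 = \left(-72\right) \frac{10366}{9} + 77 = -82928 + 77 = -82851$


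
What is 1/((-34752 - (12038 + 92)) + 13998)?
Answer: -1/32884 ≈ -3.0410e-5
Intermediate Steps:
1/((-34752 - (12038 + 92)) + 13998) = 1/((-34752 - 1*12130) + 13998) = 1/((-34752 - 12130) + 13998) = 1/(-46882 + 13998) = 1/(-32884) = -1/32884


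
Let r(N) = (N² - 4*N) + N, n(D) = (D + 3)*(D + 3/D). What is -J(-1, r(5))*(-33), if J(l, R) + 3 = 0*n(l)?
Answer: -99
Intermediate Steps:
n(D) = (3 + D)*(D + 3/D)
r(N) = N² - 3*N
J(l, R) = -3 (J(l, R) = -3 + 0*(3 + l² + 3*l + 9/l) = -3 + 0 = -3)
-J(-1, r(5))*(-33) = -1*(-3)*(-33) = 3*(-33) = -99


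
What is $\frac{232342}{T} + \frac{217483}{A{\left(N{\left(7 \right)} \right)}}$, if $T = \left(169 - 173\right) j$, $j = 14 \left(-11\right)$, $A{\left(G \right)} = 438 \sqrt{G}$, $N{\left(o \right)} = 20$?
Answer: $\frac{10561}{28} + \frac{217483 \sqrt{5}}{4380} \approx 488.21$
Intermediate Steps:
$j = -154$
$T = 616$ ($T = \left(169 - 173\right) \left(-154\right) = \left(-4\right) \left(-154\right) = 616$)
$\frac{232342}{T} + \frac{217483}{A{\left(N{\left(7 \right)} \right)}} = \frac{232342}{616} + \frac{217483}{438 \sqrt{20}} = 232342 \cdot \frac{1}{616} + \frac{217483}{438 \cdot 2 \sqrt{5}} = \frac{10561}{28} + \frac{217483}{876 \sqrt{5}} = \frac{10561}{28} + 217483 \frac{\sqrt{5}}{4380} = \frac{10561}{28} + \frac{217483 \sqrt{5}}{4380}$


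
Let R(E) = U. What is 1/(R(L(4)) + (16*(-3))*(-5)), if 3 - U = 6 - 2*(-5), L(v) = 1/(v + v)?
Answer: 1/227 ≈ 0.0044053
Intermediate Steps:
L(v) = 1/(2*v)
U = -13 (U = 3 - (6 - 2*(-5)) = 3 - (6 + 10) = 3 - 1*16 = 3 - 16 = -13)
R(E) = -13
1/(R(L(4)) + (16*(-3))*(-5)) = 1/(-13 + (16*(-3))*(-5)) = 1/(-13 - 48*(-5)) = 1/(-13 + 240) = 1/227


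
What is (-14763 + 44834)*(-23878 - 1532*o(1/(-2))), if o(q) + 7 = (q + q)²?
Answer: -441622706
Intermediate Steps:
o(q) = -7 + 4*q² (o(q) = -7 + (q + q)² = -7 + (2*q)² = -7 + 4*q²)
(-14763 + 44834)*(-23878 - 1532*o(1/(-2))) = (-14763 + 44834)*(-23878 - 1532*(-7 + 4*(1/(-2))²)) = 30071*(-23878 - 1532*(-7 + 4*(-½)²)) = 30071*(-23878 - 1532*(-7 + 4*(¼))) = 30071*(-23878 - 1532*(-7 + 1)) = 30071*(-23878 - 1532*(-6)) = 30071*(-23878 + 9192) = 30071*(-14686) = -441622706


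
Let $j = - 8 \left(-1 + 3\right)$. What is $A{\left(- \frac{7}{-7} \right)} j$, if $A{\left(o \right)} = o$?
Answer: $-16$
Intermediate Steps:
$j = -16$ ($j = \left(-8\right) 2 = -16$)
$A{\left(- \frac{7}{-7} \right)} j = - \frac{7}{-7} \left(-16\right) = \left(-7\right) \left(- \frac{1}{7}\right) \left(-16\right) = 1 \left(-16\right) = -16$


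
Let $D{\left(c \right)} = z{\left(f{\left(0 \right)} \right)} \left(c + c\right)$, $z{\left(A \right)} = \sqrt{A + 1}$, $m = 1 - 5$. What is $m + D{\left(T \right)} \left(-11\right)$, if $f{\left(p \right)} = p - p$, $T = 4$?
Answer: $-92$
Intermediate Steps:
$m = -4$
$f{\left(p \right)} = 0$
$z{\left(A \right)} = \sqrt{1 + A}$
$D{\left(c \right)} = 2 c$ ($D{\left(c \right)} = \sqrt{1 + 0} \left(c + c\right) = \sqrt{1} \cdot 2 c = 1 \cdot 2 c = 2 c$)
$m + D{\left(T \right)} \left(-11\right) = -4 + 2 \cdot 4 \left(-11\right) = -4 + 8 \left(-11\right) = -4 - 88 = -92$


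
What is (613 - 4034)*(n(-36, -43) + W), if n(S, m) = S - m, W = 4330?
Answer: -14836877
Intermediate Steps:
(613 - 4034)*(n(-36, -43) + W) = (613 - 4034)*((-36 - 1*(-43)) + 4330) = -3421*((-36 + 43) + 4330) = -3421*(7 + 4330) = -3421*4337 = -14836877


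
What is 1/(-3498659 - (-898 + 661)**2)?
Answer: -1/3554828 ≈ -2.8131e-7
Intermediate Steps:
1/(-3498659 - (-898 + 661)**2) = 1/(-3498659 - 1*(-237)**2) = 1/(-3498659 - 1*56169) = 1/(-3498659 - 56169) = 1/(-3554828) = -1/3554828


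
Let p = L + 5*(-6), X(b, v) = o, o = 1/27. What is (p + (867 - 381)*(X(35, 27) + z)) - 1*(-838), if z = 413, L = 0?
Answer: 201544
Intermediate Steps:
o = 1/27 ≈ 0.037037
X(b, v) = 1/27
p = -30 (p = 0 + 5*(-6) = 0 - 30 = -30)
(p + (867 - 381)*(X(35, 27) + z)) - 1*(-838) = (-30 + (867 - 381)*(1/27 + 413)) - 1*(-838) = (-30 + 486*(11152/27)) + 838 = (-30 + 200736) + 838 = 200706 + 838 = 201544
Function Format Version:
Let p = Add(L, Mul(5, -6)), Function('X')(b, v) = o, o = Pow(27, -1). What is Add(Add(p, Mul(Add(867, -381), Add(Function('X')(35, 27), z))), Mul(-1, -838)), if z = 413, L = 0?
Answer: 201544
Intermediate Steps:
o = Rational(1, 27) ≈ 0.037037
Function('X')(b, v) = Rational(1, 27)
p = -30 (p = Add(0, Mul(5, -6)) = Add(0, -30) = -30)
Add(Add(p, Mul(Add(867, -381), Add(Function('X')(35, 27), z))), Mul(-1, -838)) = Add(Add(-30, Mul(Add(867, -381), Add(Rational(1, 27), 413))), Mul(-1, -838)) = Add(Add(-30, Mul(486, Rational(11152, 27))), 838) = Add(Add(-30, 200736), 838) = Add(200706, 838) = 201544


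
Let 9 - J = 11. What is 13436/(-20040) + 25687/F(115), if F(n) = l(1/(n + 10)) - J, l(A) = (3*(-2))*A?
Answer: 8042832077/611220 ≈ 13159.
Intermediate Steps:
l(A) = -6*A
J = -2 (J = 9 - 1*11 = 9 - 11 = -2)
F(n) = 2 - 6/(10 + n) (F(n) = -6/(n + 10) - 1*(-2) = -6/(10 + n) + 2 = 2 - 6/(10 + n))
13436/(-20040) + 25687/F(115) = 13436/(-20040) + 25687/((2*(7 + 115)/(10 + 115))) = 13436*(-1/20040) + 25687/((2*122/125)) = -3359/5010 + 25687/((2*(1/125)*122)) = -3359/5010 + 25687/(244/125) = -3359/5010 + 25687*(125/244) = -3359/5010 + 3210875/244 = 8042832077/611220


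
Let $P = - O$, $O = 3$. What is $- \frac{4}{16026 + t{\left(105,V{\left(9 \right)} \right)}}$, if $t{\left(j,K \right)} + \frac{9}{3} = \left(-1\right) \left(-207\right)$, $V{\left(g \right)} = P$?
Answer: $- \frac{2}{8115} \approx -0.00024646$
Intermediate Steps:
$P = -3$ ($P = \left(-1\right) 3 = -3$)
$V{\left(g \right)} = -3$
$t{\left(j,K \right)} = 204$ ($t{\left(j,K \right)} = -3 - -207 = -3 + 207 = 204$)
$- \frac{4}{16026 + t{\left(105,V{\left(9 \right)} \right)}} = - \frac{4}{16026 + 204} = - \frac{4}{16230} = \left(-4\right) \frac{1}{16230} = - \frac{2}{8115}$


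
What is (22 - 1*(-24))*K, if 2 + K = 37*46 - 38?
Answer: 76452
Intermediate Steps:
K = 1662 (K = -2 + (37*46 - 38) = -2 + (1702 - 38) = -2 + 1664 = 1662)
(22 - 1*(-24))*K = (22 - 1*(-24))*1662 = (22 + 24)*1662 = 46*1662 = 76452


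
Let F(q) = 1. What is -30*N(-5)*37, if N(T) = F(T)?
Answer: -1110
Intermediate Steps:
N(T) = 1
-30*N(-5)*37 = -30*1*37 = -30*37 = -1110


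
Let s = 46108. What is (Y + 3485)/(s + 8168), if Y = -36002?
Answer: -10839/18092 ≈ -0.59910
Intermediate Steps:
(Y + 3485)/(s + 8168) = (-36002 + 3485)/(46108 + 8168) = -32517/54276 = -32517*1/54276 = -10839/18092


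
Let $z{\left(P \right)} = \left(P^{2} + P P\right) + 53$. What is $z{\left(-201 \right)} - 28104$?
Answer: $52751$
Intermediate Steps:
$z{\left(P \right)} = 53 + 2 P^{2}$ ($z{\left(P \right)} = \left(P^{2} + P^{2}\right) + 53 = 2 P^{2} + 53 = 53 + 2 P^{2}$)
$z{\left(-201 \right)} - 28104 = \left(53 + 2 \left(-201\right)^{2}\right) - 28104 = \left(53 + 2 \cdot 40401\right) - 28104 = \left(53 + 80802\right) - 28104 = 80855 - 28104 = 52751$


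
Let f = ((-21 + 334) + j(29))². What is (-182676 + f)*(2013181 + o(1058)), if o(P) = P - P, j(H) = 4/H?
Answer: -143269948452855/841 ≈ -1.7036e+11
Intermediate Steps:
o(P) = 0
f = 82464561/841 (f = ((-21 + 334) + 4/29)² = (313 + 4*(1/29))² = (313 + 4/29)² = (9081/29)² = 82464561/841 ≈ 98055.)
(-182676 + f)*(2013181 + o(1058)) = (-182676 + 82464561/841)*(2013181 + 0) = -71165955/841*2013181 = -143269948452855/841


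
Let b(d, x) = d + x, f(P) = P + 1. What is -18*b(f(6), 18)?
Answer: -450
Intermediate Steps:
f(P) = 1 + P
-18*b(f(6), 18) = -18*((1 + 6) + 18) = -18*(7 + 18) = -18*25 = -450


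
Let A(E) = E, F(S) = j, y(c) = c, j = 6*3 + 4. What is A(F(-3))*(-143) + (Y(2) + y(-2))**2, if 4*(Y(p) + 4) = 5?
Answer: -49975/16 ≈ -3123.4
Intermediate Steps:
j = 22 (j = 18 + 4 = 22)
Y(p) = -11/4 (Y(p) = -4 + (1/4)*5 = -4 + 5/4 = -11/4)
F(S) = 22
A(F(-3))*(-143) + (Y(2) + y(-2))**2 = 22*(-143) + (-11/4 - 2)**2 = -3146 + (-19/4)**2 = -3146 + 361/16 = -49975/16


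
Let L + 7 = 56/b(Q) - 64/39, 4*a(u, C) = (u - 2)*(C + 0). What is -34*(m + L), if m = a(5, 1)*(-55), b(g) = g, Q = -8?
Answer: 150875/78 ≈ 1934.3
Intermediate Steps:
a(u, C) = C*(-2 + u)/4 (a(u, C) = ((u - 2)*(C + 0))/4 = ((-2 + u)*C)/4 = (C*(-2 + u))/4 = C*(-2 + u)/4)
L = -610/39 (L = -7 + (56/(-8) - 64/39) = -7 + (56*(-⅛) - 64*1/39) = -7 + (-7 - 64/39) = -7 - 337/39 = -610/39 ≈ -15.641)
m = -165/4 (m = ((¼)*1*(-2 + 5))*(-55) = ((¼)*1*3)*(-55) = (¾)*(-55) = -165/4 ≈ -41.250)
-34*(m + L) = -34*(-165/4 - 610/39) = -34*(-8875/156) = 150875/78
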